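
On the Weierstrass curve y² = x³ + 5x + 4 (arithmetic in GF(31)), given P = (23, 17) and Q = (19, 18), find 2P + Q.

First 2P:
Repeated addition: build up to 2P.
2P: tangent at (23, 17): λ = (3·23² + 5)/(2·17) ≡ 11/3. 3⁻¹ ≡ 21 (mod 31), so λ ≡ 11·21 ≡ 14.
  x = λ² - 23 - 23 = 196 - 46 ≡ 26; y = λ·(23 - 26) - 17 ≡ 3. → (26, 3)
2P = (26, 3).
Finally 2P + Q:
(26, 3) + (19, 18). λ = (18 - 3)/(19 - 26) ≡ 15/24 mod 31. 24⁻¹ ≡ 22 (mod 31), so λ ≡ 20.
  x = λ² - 26 - 19 = 400 - 45 ≡ 14; y = λ·(26 - 14) - 3 ≡ 20. → (14, 20)

(14, 20)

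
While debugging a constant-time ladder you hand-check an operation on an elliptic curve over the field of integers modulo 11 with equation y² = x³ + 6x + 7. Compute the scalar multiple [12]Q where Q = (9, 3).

Repeated addition: build up to 12Q.
2Q: tangent at (9, 3): λ = (3·9² + 6)/(2·3) ≡ 7/6. 6⁻¹ ≡ 2 (mod 11) since 6·2 = 12 ≡ 1, so λ ≡ 7·2 ≡ 3.
  x = λ² - 9 - 9 = 9 - 18 ≡ 2; y = λ·(9 - 2) - 3 ≡ 7. → (2, 7)
3Q: (2, 7) + (9, 3). λ = (3 - 7)/(9 - 2) ≡ 7/7 mod 11. 7⁻¹ ≡ 8 (mod 11), so λ ≡ 1.
  x = λ² - 2 - 9 = 1 - 11 ≡ 1; y = λ·(2 - 1) - 7 ≡ 5. → (1, 5)
4Q: (1, 5) + (9, 3). λ = (3 - 5)/(9 - 1) ≡ 9/8 mod 11. 8⁻¹ ≡ 7 (mod 11) since 8·7 = 56 ≡ 1, so λ ≡ 8.
  x = λ² - 1 - 9 = 64 - 10 ≡ 10; y = λ·(1 - 10) - 5 ≡ 0. → (10, 0)
5Q: (10, 0) + (9, 3). λ = (3 - 0)/(9 - 10) ≡ 3/10 mod 11. 10⁻¹ ≡ 10 (mod 11) since 10·10 = 100 ≡ 1, so λ ≡ 8.
  x = λ² - 10 - 9 = 64 - 19 ≡ 1; y = λ·(10 - 1) - 0 ≡ 6. → (1, 6)
6Q: (1, 6) + (9, 3). λ = (3 - 6)/(9 - 1) ≡ 8/8 mod 11. 8⁻¹ ≡ 7 (mod 11) since 8·7 = 56 ≡ 1, so λ ≡ 1.
  x = λ² - 1 - 9 = 1 - 10 ≡ 2; y = λ·(1 - 2) - 6 ≡ 4. → (2, 4)
7Q: (2, 4) + (9, 3). λ = (3 - 4)/(9 - 2) ≡ 10/7 mod 11. 7⁻¹ ≡ 8 (mod 11) since 7·8 = 56 ≡ 1, so λ ≡ 3.
  x = λ² - 2 - 9 = 9 - 11 ≡ 9; y = λ·(2 - 9) - 4 ≡ 8. → (9, 8)
8Q: (9, 8) + (9, 3): same x and y₁ ≡ -y₂, so the sum is the point at infinity.
9Q: the point at infinity + (9, 3) = (9, 3) (identity).
10Q: tangent at (9, 3): λ = (3·9² + 6)/(2·3) ≡ 7/6. 6⁻¹ ≡ 2 (mod 11), so λ ≡ 7·2 ≡ 3.
  x = λ² - 9 - 9 = 9 - 18 ≡ 2; y = λ·(9 - 2) - 3 ≡ 7. → (2, 7)
11Q: (2, 7) + (9, 3). λ = (3 - 7)/(9 - 2) ≡ 7/7 mod 11. 7⁻¹ ≡ 8 (mod 11) since 7·8 = 56 ≡ 1, so λ ≡ 1.
  x = λ² - 2 - 9 = 1 - 11 ≡ 1; y = λ·(2 - 1) - 7 ≡ 5. → (1, 5)
12Q: (1, 5) + (9, 3). λ = (3 - 5)/(9 - 1) ≡ 9/8 mod 11. 8⁻¹ ≡ 7 (mod 11), so λ ≡ 8.
  x = λ² - 1 - 9 = 64 - 10 ≡ 10; y = λ·(1 - 10) - 5 ≡ 0. → (10, 0)

(10, 0)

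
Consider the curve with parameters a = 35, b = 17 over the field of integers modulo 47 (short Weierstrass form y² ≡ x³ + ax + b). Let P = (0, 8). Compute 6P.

Repeated addition: build up to 6P.
2P: tangent at (0, 8): λ = (3·0² + 35)/(2·8) ≡ 35/16. 16⁻¹ ≡ 3 (mod 47) since 16·3 = 48 ≡ 1, so λ ≡ 35·3 ≡ 11.
  x = λ² - 0 - 0 = 121 - 0 ≡ 27; y = λ·(0 - 27) - 8 ≡ 24. → (27, 24)
3P: (27, 24) + (0, 8). λ = (8 - 24)/(0 - 27) ≡ 31/20 mod 47. 20⁻¹ ≡ 40 (mod 47), so λ ≡ 18.
  x = λ² - 27 - 0 = 324 - 27 ≡ 15; y = λ·(27 - 15) - 24 ≡ 4. → (15, 4)
4P: (15, 4) + (0, 8). λ = (8 - 4)/(0 - 15) ≡ 4/32 mod 47. 32⁻¹ ≡ 25 (mod 47), so λ ≡ 6.
  x = λ² - 15 - 0 = 36 - 15 ≡ 21; y = λ·(15 - 21) - 4 ≡ 7. → (21, 7)
5P: (21, 7) + (0, 8). λ = (8 - 7)/(0 - 21) ≡ 1/26 mod 47. 26⁻¹ ≡ 38 (mod 47), so λ ≡ 38.
  x = λ² - 21 - 0 = 1444 - 21 ≡ 13; y = λ·(21 - 13) - 7 ≡ 15. → (13, 15)
6P: (13, 15) + (0, 8). λ = (8 - 15)/(0 - 13) ≡ 40/34 mod 47. 34⁻¹ ≡ 18 (mod 47), so λ ≡ 15.
  x = λ² - 13 - 0 = 225 - 13 ≡ 24; y = λ·(13 - 24) - 15 ≡ 8. → (24, 8)

(24, 8)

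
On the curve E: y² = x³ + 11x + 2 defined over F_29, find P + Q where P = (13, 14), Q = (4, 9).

(13, 14) + (4, 9). λ = (9 - 14)/(4 - 13) ≡ 24/20 mod 29. 20⁻¹ ≡ 16 (mod 29), so λ ≡ 7.
  x = λ² - 13 - 4 = 49 - 17 ≡ 3; y = λ·(13 - 3) - 14 ≡ 27. → (3, 27)

(3, 27)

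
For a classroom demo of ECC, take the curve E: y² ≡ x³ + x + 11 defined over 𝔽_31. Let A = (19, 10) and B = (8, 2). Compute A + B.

(24, 23)

(19, 10) + (8, 2). λ = (2 - 10)/(8 - 19) ≡ 23/20 mod 31. 20⁻¹ ≡ 14 (mod 31), so λ ≡ 12.
  x = λ² - 19 - 8 = 144 - 27 ≡ 24; y = λ·(19 - 24) - 10 ≡ 23. → (24, 23)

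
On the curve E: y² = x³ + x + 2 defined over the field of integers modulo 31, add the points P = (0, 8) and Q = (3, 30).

(6, 10)

(0, 8) + (3, 30). λ = (30 - 8)/(3 - 0) ≡ 22/3 mod 31. 3⁻¹ ≡ 21 (mod 31) since 3·21 = 63 ≡ 1, so λ ≡ 28.
  x = λ² - 0 - 3 = 784 - 3 ≡ 6; y = λ·(0 - 6) - 8 ≡ 10. → (6, 10)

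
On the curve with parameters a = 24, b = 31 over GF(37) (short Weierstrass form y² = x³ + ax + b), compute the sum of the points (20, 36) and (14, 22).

(29, 17)

(20, 36) + (14, 22). λ = (22 - 36)/(14 - 20) ≡ 23/31 mod 37. 31⁻¹ ≡ 6 (mod 37) since 31·6 = 186 ≡ 1, so λ ≡ 27.
  x = λ² - 20 - 14 = 729 - 34 ≡ 29; y = λ·(20 - 29) - 36 ≡ 17. → (29, 17)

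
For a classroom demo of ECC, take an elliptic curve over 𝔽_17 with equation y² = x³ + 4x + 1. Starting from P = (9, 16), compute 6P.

Repeated addition: build up to 6P.
2P: tangent at (9, 16): λ = (3·9² + 4)/(2·16) ≡ 9/15. 15⁻¹ ≡ 8 (mod 17), so λ ≡ 9·8 ≡ 4.
  x = λ² - 9 - 9 = 16 - 18 ≡ 15; y = λ·(9 - 15) - 16 ≡ 11. → (15, 11)
3P: (15, 11) + (9, 16). λ = (16 - 11)/(9 - 15) ≡ 5/11 mod 17. 11⁻¹ ≡ 14 (mod 17) since 11·14 = 154 ≡ 1, so λ ≡ 2.
  x = λ² - 15 - 9 = 4 - 24 ≡ 14; y = λ·(15 - 14) - 11 ≡ 8. → (14, 8)
4P: (14, 8) + (9, 16). λ = (16 - 8)/(9 - 14) ≡ 8/12 mod 17. 12⁻¹ ≡ 10 (mod 17), so λ ≡ 12.
  x = λ² - 14 - 9 = 144 - 23 ≡ 2; y = λ·(14 - 2) - 8 ≡ 0. → (2, 0)
5P: (2, 0) + (9, 16). λ = (16 - 0)/(9 - 2) ≡ 16/7 mod 17. 7⁻¹ ≡ 5 (mod 17), so λ ≡ 12.
  x = λ² - 2 - 9 = 144 - 11 ≡ 14; y = λ·(2 - 14) - 0 ≡ 9. → (14, 9)
6P: (14, 9) + (9, 16). λ = (16 - 9)/(9 - 14) ≡ 7/12 mod 17. 12⁻¹ ≡ 10 (mod 17), so λ ≡ 2.
  x = λ² - 14 - 9 = 4 - 23 ≡ 15; y = λ·(14 - 15) - 9 ≡ 6. → (15, 6)

(15, 6)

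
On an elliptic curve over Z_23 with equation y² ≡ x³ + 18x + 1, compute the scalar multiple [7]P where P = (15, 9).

(21, 7)

Repeated addition: build up to 7P.
2P: tangent at (15, 9): λ = (3·15² + 18)/(2·9) ≡ 3/18. 18⁻¹ ≡ 9 (mod 23) since 18·9 = 162 ≡ 1, so λ ≡ 3·9 ≡ 4.
  x = λ² - 15 - 15 = 16 - 30 ≡ 9; y = λ·(15 - 9) - 9 ≡ 15. → (9, 15)
3P: (9, 15) + (15, 9). λ = (9 - 15)/(15 - 9) ≡ 17/6 mod 23. 6⁻¹ ≡ 4 (mod 23), so λ ≡ 22.
  x = λ² - 9 - 15 = 484 - 24 ≡ 0; y = λ·(9 - 0) - 15 ≡ 22. → (0, 22)
4P: (0, 22) + (15, 9). λ = (9 - 22)/(15 - 0) ≡ 10/15 mod 23. 15⁻¹ ≡ 20 (mod 23), so λ ≡ 16.
  x = λ² - 0 - 15 = 256 - 15 ≡ 11; y = λ·(0 - 11) - 22 ≡ 9. → (11, 9)
5P: (11, 9) + (15, 9). λ = (9 - 9)/(15 - 11) ≡ 0/4 mod 23. 4⁻¹ ≡ 6 (mod 23) since 4·6 = 24 ≡ 1, so λ ≡ 0.
  x = λ² - 11 - 15 = 0 - 26 ≡ 20; y = λ·(11 - 20) - 9 ≡ 14. → (20, 14)
6P: (20, 14) + (15, 9). λ = (9 - 14)/(15 - 20) ≡ 18/18 mod 23. 18⁻¹ ≡ 9 (mod 23), so λ ≡ 1.
  x = λ² - 20 - 15 = 1 - 35 ≡ 12; y = λ·(20 - 12) - 14 ≡ 17. → (12, 17)
7P: (12, 17) + (15, 9). λ = (9 - 17)/(15 - 12) ≡ 15/3 mod 23. 3⁻¹ ≡ 8 (mod 23) since 3·8 = 24 ≡ 1, so λ ≡ 5.
  x = λ² - 12 - 15 = 25 - 27 ≡ 21; y = λ·(12 - 21) - 17 ≡ 7. → (21, 7)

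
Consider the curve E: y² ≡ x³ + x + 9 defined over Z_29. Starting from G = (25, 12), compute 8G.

Double-and-add on 8 = (1000)₂. Start with G = (25, 12) for the leading 1-bit.
double: tangent at (25, 12): λ = (3·25² + 1)/(2·12) ≡ 20/24. 24⁻¹ ≡ 23 (mod 29) since 24·23 = 552 ≡ 1, so λ ≡ 20·23 ≡ 25.
  x = λ² - 25 - 25 = 625 - 50 ≡ 24; y = λ·(25 - 24) - 12 ≡ 13. → (24, 13)
double: tangent at (24, 13): λ = (3·24² + 1)/(2·13) ≡ 18/26. 26⁻¹ ≡ 19 (mod 29), so λ ≡ 18·19 ≡ 23.
  x = λ² - 24 - 24 = 529 - 48 ≡ 17; y = λ·(24 - 17) - 13 ≡ 3. → (17, 3)
double: tangent at (17, 3): λ = (3·17² + 1)/(2·3) ≡ 27/6. 6⁻¹ ≡ 5 (mod 29) since 6·5 = 30 ≡ 1, so λ ≡ 27·5 ≡ 19.
  x = λ² - 17 - 17 = 361 - 34 ≡ 8; y = λ·(17 - 8) - 3 ≡ 23. → (8, 23)

(8, 23)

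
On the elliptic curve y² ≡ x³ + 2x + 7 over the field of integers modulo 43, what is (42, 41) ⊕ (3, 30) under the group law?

(42, 41) + (3, 30). λ = (30 - 41)/(3 - 42) ≡ 32/4 mod 43. 4⁻¹ ≡ 11 (mod 43) since 4·11 = 44 ≡ 1, so λ ≡ 8.
  x = λ² - 42 - 3 = 64 - 45 ≡ 19; y = λ·(42 - 19) - 41 ≡ 14. → (19, 14)

(19, 14)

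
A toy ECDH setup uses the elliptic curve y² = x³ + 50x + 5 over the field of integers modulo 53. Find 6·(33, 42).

(5, 3)

Write P = (33, 42).
Double-and-add on 6 = (110)₂. Start with P = (33, 42) for the leading 1-bit.
double: tangent at (33, 42): λ = (3·33² + 50)/(2·42) ≡ 31/31. 31⁻¹ ≡ 12 (mod 53), so λ ≡ 31·12 ≡ 1.
  x = λ² - 33 - 33 = 1 - 66 ≡ 41; y = λ·(33 - 41) - 42 ≡ 3. → (41, 3)
add P: (41, 3) + (33, 42). λ = (42 - 3)/(33 - 41) ≡ 39/45 mod 53. 45⁻¹ ≡ 33 (mod 53), so λ ≡ 15.
  x = λ² - 41 - 33 = 225 - 74 ≡ 45; y = λ·(41 - 45) - 3 ≡ 43. → (45, 43)
double: tangent at (45, 43): λ = (3·45² + 50)/(2·43) ≡ 30/33. 33⁻¹ ≡ 45 (mod 53), so λ ≡ 30·45 ≡ 25.
  x = λ² - 45 - 45 = 625 - 90 ≡ 5; y = λ·(45 - 5) - 43 ≡ 3. → (5, 3)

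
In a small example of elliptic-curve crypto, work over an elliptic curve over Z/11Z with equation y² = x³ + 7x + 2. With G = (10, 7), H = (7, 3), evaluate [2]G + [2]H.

(10, 4)

First 2G:
Repeated addition: build up to 2G.
2G: tangent at (10, 7): λ = (3·10² + 7)/(2·7) ≡ 10/3. 3⁻¹ ≡ 4 (mod 11), so λ ≡ 10·4 ≡ 7.
  x = λ² - 10 - 10 = 49 - 20 ≡ 7; y = λ·(10 - 7) - 7 ≡ 3. → (7, 3)
2G = (7, 3).
Next 2H:
Repeated addition: build up to 2H.
2H: tangent at (7, 3): λ = (3·7² + 7)/(2·3) ≡ 0/6. 6⁻¹ ≡ 2 (mod 11) since 6·2 = 12 ≡ 1, so λ ≡ 0·2 ≡ 0.
  x = λ² - 7 - 7 = 0 - 14 ≡ 8; y = λ·(7 - 8) - 3 ≡ 8. → (8, 8)
2H = (8, 8).
Finally 2G + 2H:
(7, 3) + (8, 8). λ = (8 - 3)/(8 - 7) ≡ 5/1 mod 11. 1⁻¹ ≡ 1 (mod 11) since 1·1 = 1 ≡ 1, so λ ≡ 5.
  x = λ² - 7 - 8 = 25 - 15 ≡ 10; y = λ·(7 - 10) - 3 ≡ 4. → (10, 4)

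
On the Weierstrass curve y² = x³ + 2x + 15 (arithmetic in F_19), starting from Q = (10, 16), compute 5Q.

Repeated addition: build up to 5Q.
2Q: tangent at (10, 16): λ = (3·10² + 2)/(2·16) ≡ 17/13. 13⁻¹ ≡ 3 (mod 19), so λ ≡ 17·3 ≡ 13.
  x = λ² - 10 - 10 = 169 - 20 ≡ 16; y = λ·(10 - 16) - 16 ≡ 1. → (16, 1)
3Q: (16, 1) + (10, 16). λ = (16 - 1)/(10 - 16) ≡ 15/13 mod 19. 13⁻¹ ≡ 3 (mod 19) since 13·3 = 39 ≡ 1, so λ ≡ 7.
  x = λ² - 16 - 10 = 49 - 26 ≡ 4; y = λ·(16 - 4) - 1 ≡ 7. → (4, 7)
4Q: (4, 7) + (10, 16). λ = (16 - 7)/(10 - 4) ≡ 9/6 mod 19. 6⁻¹ ≡ 16 (mod 19) since 6·16 = 96 ≡ 1, so λ ≡ 11.
  x = λ² - 4 - 10 = 121 - 14 ≡ 12; y = λ·(4 - 12) - 7 ≡ 0. → (12, 0)
5Q: (12, 0) + (10, 16). λ = (16 - 0)/(10 - 12) ≡ 16/17 mod 19. 17⁻¹ ≡ 9 (mod 19) since 17·9 = 153 ≡ 1, so λ ≡ 11.
  x = λ² - 12 - 10 = 121 - 22 ≡ 4; y = λ·(12 - 4) - 0 ≡ 12. → (4, 12)

(4, 12)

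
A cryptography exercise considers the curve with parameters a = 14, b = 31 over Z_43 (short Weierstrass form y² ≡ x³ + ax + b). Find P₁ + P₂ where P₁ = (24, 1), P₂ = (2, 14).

(24, 1) + (2, 14). λ = (14 - 1)/(2 - 24) ≡ 13/21 mod 43. 21⁻¹ ≡ 41 (mod 43), so λ ≡ 17.
  x = λ² - 24 - 2 = 289 - 26 ≡ 5; y = λ·(24 - 5) - 1 ≡ 21. → (5, 21)

(5, 21)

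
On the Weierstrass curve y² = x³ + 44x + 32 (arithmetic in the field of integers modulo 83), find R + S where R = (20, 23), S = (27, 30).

(37, 43)

(20, 23) + (27, 30). λ = (30 - 23)/(27 - 20) ≡ 7/7 mod 83. 7⁻¹ ≡ 12 (mod 83), so λ ≡ 1.
  x = λ² - 20 - 27 = 1 - 47 ≡ 37; y = λ·(20 - 37) - 23 ≡ 43. → (37, 43)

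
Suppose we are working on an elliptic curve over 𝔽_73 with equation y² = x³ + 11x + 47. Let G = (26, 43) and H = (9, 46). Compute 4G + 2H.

First 4G:
Repeated addition: build up to 4G.
2G: tangent at (26, 43): λ = (3·26² + 11)/(2·43) ≡ 68/13. 13⁻¹ ≡ 45 (mod 73), so λ ≡ 68·45 ≡ 67.
  x = λ² - 26 - 26 = 4489 - 52 ≡ 57; y = λ·(26 - 57) - 43 ≡ 70. → (57, 70)
3G: (57, 70) + (26, 43). λ = (43 - 70)/(26 - 57) ≡ 46/42 mod 73. 42⁻¹ ≡ 40 (mod 73), so λ ≡ 15.
  x = λ² - 57 - 26 = 225 - 83 ≡ 69; y = λ·(57 - 69) - 70 ≡ 42. → (69, 42)
4G: (69, 42) + (26, 43). λ = (43 - 42)/(26 - 69) ≡ 1/30 mod 73. 30⁻¹ ≡ 56 (mod 73), so λ ≡ 56.
  x = λ² - 69 - 26 = 3136 - 95 ≡ 48; y = λ·(69 - 48) - 42 ≡ 39. → (48, 39)
4G = (48, 39).
Next 2H:
Repeated addition: build up to 2H.
2H: tangent at (9, 46): λ = (3·9² + 11)/(2·46) ≡ 35/19. 19⁻¹ ≡ 50 (mod 73), so λ ≡ 35·50 ≡ 71.
  x = λ² - 9 - 9 = 5041 - 18 ≡ 59; y = λ·(9 - 59) - 46 ≡ 54. → (59, 54)
2H = (59, 54).
Finally 4G + 2H:
(48, 39) + (59, 54). λ = (54 - 39)/(59 - 48) ≡ 15/11 mod 73. 11⁻¹ ≡ 20 (mod 73), so λ ≡ 8.
  x = λ² - 48 - 59 = 64 - 107 ≡ 30; y = λ·(48 - 30) - 39 ≡ 32. → (30, 32)

(30, 32)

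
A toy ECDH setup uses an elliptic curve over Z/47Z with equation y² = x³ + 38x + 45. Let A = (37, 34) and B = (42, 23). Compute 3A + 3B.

(45, 14)

First 3A:
Repeated addition: build up to 3A.
2A: tangent at (37, 34): λ = (3·37² + 38)/(2·34) ≡ 9/21. 21⁻¹ ≡ 9 (mod 47), so λ ≡ 9·9 ≡ 34.
  x = λ² - 37 - 37 = 1156 - 74 ≡ 1; y = λ·(37 - 1) - 34 ≡ 15. → (1, 15)
3A: (1, 15) + (37, 34). λ = (34 - 15)/(37 - 1) ≡ 19/36 mod 47. 36⁻¹ ≡ 17 (mod 47), so λ ≡ 41.
  x = λ² - 1 - 37 = 1681 - 38 ≡ 45; y = λ·(1 - 45) - 15 ≡ 14. → (45, 14)
3A = (45, 14).
Next 3B:
Repeated addition: build up to 3B.
2B: tangent at (42, 23): λ = (3·42² + 38)/(2·23) ≡ 19/46. 46⁻¹ ≡ 46 (mod 47) since 46·46 = 2116 ≡ 1, so λ ≡ 19·46 ≡ 28.
  x = λ² - 42 - 42 = 784 - 84 ≡ 42; y = λ·(42 - 42) - 23 ≡ 24. → (42, 24)
3B: (42, 24) + (42, 23): same x and y₁ ≡ -y₂, so the sum is the point at infinity.
3B = the point at infinity.
Finally 3A + 3B:
(45, 14) + the point at infinity = (45, 14) (identity).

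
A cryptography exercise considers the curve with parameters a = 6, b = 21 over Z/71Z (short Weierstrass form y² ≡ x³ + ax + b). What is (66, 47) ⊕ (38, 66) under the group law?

(40, 52)

(66, 47) + (38, 66). λ = (66 - 47)/(38 - 66) ≡ 19/43 mod 71. 43⁻¹ ≡ 38 (mod 71), so λ ≡ 12.
  x = λ² - 66 - 38 = 144 - 104 ≡ 40; y = λ·(66 - 40) - 47 ≡ 52. → (40, 52)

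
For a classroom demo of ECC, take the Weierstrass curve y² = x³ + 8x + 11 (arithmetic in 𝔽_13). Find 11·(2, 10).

Write P = (2, 10).
Double-and-add on 11 = (1011)₂. Start with P = (2, 10) for the leading 1-bit.
double: tangent at (2, 10): λ = (3·2² + 8)/(2·10) ≡ 7/7. 7⁻¹ ≡ 2 (mod 13), so λ ≡ 7·2 ≡ 1.
  x = λ² - 2 - 2 = 1 - 4 ≡ 10; y = λ·(2 - 10) - 10 ≡ 8. → (10, 8)
double: tangent at (10, 8): λ = (3·10² + 8)/(2·8) ≡ 9/3. 3⁻¹ ≡ 9 (mod 13) since 3·9 = 27 ≡ 1, so λ ≡ 9·9 ≡ 3.
  x = λ² - 10 - 10 = 9 - 20 ≡ 2; y = λ·(10 - 2) - 8 ≡ 3. → (2, 3)
add P: (2, 3) + (2, 10): same x and y₁ ≡ -y₂, so the sum is ∞.
double: ∞ + ∞ = ∞ (identity).
add P: ∞ + (2, 10) = (2, 10) (identity).

(2, 10)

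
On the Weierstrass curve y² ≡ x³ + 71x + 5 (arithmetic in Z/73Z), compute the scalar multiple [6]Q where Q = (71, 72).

(19, 16)

Repeated addition: build up to 6Q.
2Q: tangent at (71, 72): λ = (3·71² + 71)/(2·72) ≡ 10/71. 71⁻¹ ≡ 36 (mod 73), so λ ≡ 10·36 ≡ 68.
  x = λ² - 71 - 71 = 4624 - 142 ≡ 29; y = λ·(71 - 29) - 72 ≡ 10. → (29, 10)
3Q: (29, 10) + (71, 72). λ = (72 - 10)/(71 - 29) ≡ 62/42 mod 73. 42⁻¹ ≡ 40 (mod 73) since 42·40 = 1680 ≡ 1, so λ ≡ 71.
  x = λ² - 29 - 71 = 5041 - 100 ≡ 50; y = λ·(29 - 50) - 10 ≡ 32. → (50, 32)
4Q: (50, 32) + (71, 72). λ = (72 - 32)/(71 - 50) ≡ 40/21 mod 73. 21⁻¹ ≡ 7 (mod 73) since 21·7 = 147 ≡ 1, so λ ≡ 61.
  x = λ² - 50 - 71 = 3721 - 121 ≡ 23; y = λ·(50 - 23) - 32 ≡ 9. → (23, 9)
5Q: (23, 9) + (71, 72). λ = (72 - 9)/(71 - 23) ≡ 63/48 mod 73. 48⁻¹ ≡ 35 (mod 73) since 48·35 = 1680 ≡ 1, so λ ≡ 15.
  x = λ² - 23 - 71 = 225 - 94 ≡ 58; y = λ·(23 - 58) - 9 ≡ 50. → (58, 50)
6Q: (58, 50) + (71, 72). λ = (72 - 50)/(71 - 58) ≡ 22/13 mod 73. 13⁻¹ ≡ 45 (mod 73) since 13·45 = 585 ≡ 1, so λ ≡ 41.
  x = λ² - 58 - 71 = 1681 - 129 ≡ 19; y = λ·(58 - 19) - 50 ≡ 16. → (19, 16)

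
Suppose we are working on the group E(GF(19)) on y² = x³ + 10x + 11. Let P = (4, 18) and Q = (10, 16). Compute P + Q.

(4, 18) + (10, 16). λ = (16 - 18)/(10 - 4) ≡ 17/6 mod 19. 6⁻¹ ≡ 16 (mod 19) since 6·16 = 96 ≡ 1, so λ ≡ 6.
  x = λ² - 4 - 10 = 36 - 14 ≡ 3; y = λ·(4 - 3) - 18 ≡ 7. → (3, 7)

(3, 7)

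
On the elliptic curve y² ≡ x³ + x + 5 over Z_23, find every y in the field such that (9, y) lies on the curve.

x³ + 1x + 5 = 743 ≡ 7 (mod 23).
7 is a non-residue mod 23; no y exists.

none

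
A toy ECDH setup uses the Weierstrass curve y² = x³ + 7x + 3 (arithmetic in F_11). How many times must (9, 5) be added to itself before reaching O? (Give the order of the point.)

10

2P: tangent at (9, 5): λ = (3·9² + 7)/(2·5) ≡ 8/10. 10⁻¹ ≡ 10 (mod 11), so λ ≡ 8·10 ≡ 3.
  x = λ² - 9 - 9 = 9 - 18 ≡ 2; y = λ·(9 - 2) - 5 ≡ 5. → (2, 5)
3P: (2, 5) + (9, 5). λ = (5 - 5)/(9 - 2) ≡ 0/7 mod 11. 7⁻¹ ≡ 8 (mod 11), so λ ≡ 0.
  x = λ² - 2 - 9 = 0 - 11 ≡ 0; y = λ·(2 - 0) - 5 ≡ 6. → (0, 6)
4P: (0, 6) + (9, 5). λ = (5 - 6)/(9 - 0) ≡ 10/9 mod 11. 9⁻¹ ≡ 5 (mod 11) since 9·5 = 45 ≡ 1, so λ ≡ 6.
  x = λ² - 0 - 9 = 36 - 9 ≡ 5; y = λ·(0 - 5) - 6 ≡ 8. → (5, 8)
5P: (5, 8) + (9, 5). λ = (5 - 8)/(9 - 5) ≡ 8/4 mod 11. 4⁻¹ ≡ 3 (mod 11) since 4·3 = 12 ≡ 1, so λ ≡ 2.
  x = λ² - 5 - 9 = 4 - 14 ≡ 1; y = λ·(5 - 1) - 8 ≡ 0. → (1, 0)
6P: (1, 0) + (9, 5). λ = (5 - 0)/(9 - 1) ≡ 5/8 mod 11. 8⁻¹ ≡ 7 (mod 11), so λ ≡ 2.
  x = λ² - 1 - 9 = 4 - 10 ≡ 5; y = λ·(1 - 5) - 0 ≡ 3. → (5, 3)
7P: (5, 3) + (9, 5). λ = (5 - 3)/(9 - 5) ≡ 2/4 mod 11. 4⁻¹ ≡ 3 (mod 11) since 4·3 = 12 ≡ 1, so λ ≡ 6.
  x = λ² - 5 - 9 = 36 - 14 ≡ 0; y = λ·(5 - 0) - 3 ≡ 5. → (0, 5)
8P: (0, 5) + (9, 5). λ = (5 - 5)/(9 - 0) ≡ 0/9 mod 11. 9⁻¹ ≡ 5 (mod 11), so λ ≡ 0.
  x = λ² - 0 - 9 = 0 - 9 ≡ 2; y = λ·(0 - 2) - 5 ≡ 6. → (2, 6)
9P: (2, 6) + (9, 5). λ = (5 - 6)/(9 - 2) ≡ 10/7 mod 11. 7⁻¹ ≡ 8 (mod 11) since 7·8 = 56 ≡ 1, so λ ≡ 3.
  x = λ² - 2 - 9 = 9 - 11 ≡ 9; y = λ·(2 - 9) - 6 ≡ 6. → (9, 6)
10P: (9, 6) + (9, 5): same x and y₁ ≡ -y₂, so the sum is O.
10P = O, so the order is 10.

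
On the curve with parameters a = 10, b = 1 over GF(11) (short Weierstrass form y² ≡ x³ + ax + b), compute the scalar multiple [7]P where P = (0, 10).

Repeated addition: build up to 7P.
2P: tangent at (0, 10): λ = (3·0² + 10)/(2·10) ≡ 10/9. 9⁻¹ ≡ 5 (mod 11), so λ ≡ 10·5 ≡ 6.
  x = λ² - 0 - 0 = 36 - 0 ≡ 3; y = λ·(0 - 3) - 10 ≡ 5. → (3, 5)
3P: (3, 5) + (0, 10). λ = (10 - 5)/(0 - 3) ≡ 5/8 mod 11. 8⁻¹ ≡ 7 (mod 11) since 8·7 = 56 ≡ 1, so λ ≡ 2.
  x = λ² - 3 - 0 = 4 - 3 ≡ 1; y = λ·(3 - 1) - 5 ≡ 10. → (1, 10)
4P: (1, 10) + (0, 10). λ = (10 - 10)/(0 - 1) ≡ 0/10 mod 11. 10⁻¹ ≡ 10 (mod 11) since 10·10 = 100 ≡ 1, so λ ≡ 0.
  x = λ² - 1 - 0 = 0 - 1 ≡ 10; y = λ·(1 - 10) - 10 ≡ 1. → (10, 1)
5P: (10, 1) + (0, 10). λ = (10 - 1)/(0 - 10) ≡ 9/1 mod 11. 1⁻¹ ≡ 1 (mod 11) since 1·1 = 1 ≡ 1, so λ ≡ 9.
  x = λ² - 10 - 0 = 81 - 10 ≡ 5; y = λ·(10 - 5) - 1 ≡ 0. → (5, 0)
6P: (5, 0) + (0, 10). λ = (10 - 0)/(0 - 5) ≡ 10/6 mod 11. 6⁻¹ ≡ 2 (mod 11), so λ ≡ 9.
  x = λ² - 5 - 0 = 81 - 5 ≡ 10; y = λ·(5 - 10) - 0 ≡ 10. → (10, 10)
7P: (10, 10) + (0, 10). λ = (10 - 10)/(0 - 10) ≡ 0/1 mod 11. 1⁻¹ ≡ 1 (mod 11) since 1·1 = 1 ≡ 1, so λ ≡ 0.
  x = λ² - 10 - 0 = 0 - 10 ≡ 1; y = λ·(10 - 1) - 10 ≡ 1. → (1, 1)

(1, 1)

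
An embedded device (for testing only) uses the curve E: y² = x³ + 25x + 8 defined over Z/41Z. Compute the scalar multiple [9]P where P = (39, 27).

Double-and-add on 9 = (1001)₂. Start with P = (39, 27) for the leading 1-bit.
double: tangent at (39, 27): λ = (3·39² + 25)/(2·27) ≡ 37/13. 13⁻¹ ≡ 19 (mod 41) since 13·19 = 247 ≡ 1, so λ ≡ 37·19 ≡ 6.
  x = λ² - 39 - 39 = 36 - 78 ≡ 40; y = λ·(39 - 40) - 27 ≡ 8. → (40, 8)
double: tangent at (40, 8): λ = (3·40² + 25)/(2·8) ≡ 28/16. 16⁻¹ ≡ 18 (mod 41), so λ ≡ 28·18 ≡ 12.
  x = λ² - 40 - 40 = 144 - 80 ≡ 23; y = λ·(40 - 23) - 8 ≡ 32. → (23, 32)
double: tangent at (23, 32): λ = (3·23² + 25)/(2·32) ≡ 13/23. 23⁻¹ ≡ 25 (mod 41) since 23·25 = 575 ≡ 1, so λ ≡ 13·25 ≡ 38.
  x = λ² - 23 - 23 = 1444 - 46 ≡ 4; y = λ·(23 - 4) - 32 ≡ 34. → (4, 34)
add P: (4, 34) + (39, 27). λ = (27 - 34)/(39 - 4) ≡ 34/35 mod 41. 35⁻¹ ≡ 34 (mod 41), so λ ≡ 8.
  x = λ² - 4 - 39 = 64 - 43 ≡ 21; y = λ·(4 - 21) - 34 ≡ 35. → (21, 35)

(21, 35)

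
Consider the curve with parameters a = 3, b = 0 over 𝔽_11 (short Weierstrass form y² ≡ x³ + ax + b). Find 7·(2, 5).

(7, 10)

Write P = (2, 5).
Double-and-add on 7 = (111)₂. Start with P = (2, 5) for the leading 1-bit.
double: tangent at (2, 5): λ = (3·2² + 3)/(2·5) ≡ 4/10. 10⁻¹ ≡ 10 (mod 11), so λ ≡ 4·10 ≡ 7.
  x = λ² - 2 - 2 = 49 - 4 ≡ 1; y = λ·(2 - 1) - 5 ≡ 2. → (1, 2)
add P: (1, 2) + (2, 5). λ = (5 - 2)/(2 - 1) ≡ 3/1 mod 11. 1⁻¹ ≡ 1 (mod 11), so λ ≡ 3.
  x = λ² - 1 - 2 = 9 - 3 ≡ 6; y = λ·(1 - 6) - 2 ≡ 5. → (6, 5)
double: tangent at (6, 5): λ = (3·6² + 3)/(2·5) ≡ 1/10. 10⁻¹ ≡ 10 (mod 11), so λ ≡ 1·10 ≡ 10.
  x = λ² - 6 - 6 = 100 - 12 ≡ 0; y = λ·(6 - 0) - 5 ≡ 0. → (0, 0)
add P: (0, 0) + (2, 5). λ = (5 - 0)/(2 - 0) ≡ 5/2 mod 11. 2⁻¹ ≡ 6 (mod 11) since 2·6 = 12 ≡ 1, so λ ≡ 8.
  x = λ² - 0 - 2 = 64 - 2 ≡ 7; y = λ·(0 - 7) - 0 ≡ 10. → (7, 10)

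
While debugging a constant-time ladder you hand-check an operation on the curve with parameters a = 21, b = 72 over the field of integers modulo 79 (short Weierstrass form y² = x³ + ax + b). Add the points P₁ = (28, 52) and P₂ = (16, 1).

(28, 52) + (16, 1). λ = (1 - 52)/(16 - 28) ≡ 28/67 mod 79. 67⁻¹ ≡ 46 (mod 79), so λ ≡ 24.
  x = λ² - 28 - 16 = 576 - 44 ≡ 58; y = λ·(28 - 58) - 52 ≡ 18. → (58, 18)

(58, 18)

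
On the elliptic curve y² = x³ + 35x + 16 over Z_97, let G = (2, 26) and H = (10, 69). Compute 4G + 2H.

(8, 56)

First 4G:
Repeated addition: build up to 4G.
2G: tangent at (2, 26): λ = (3·2² + 35)/(2·26) ≡ 47/52. 52⁻¹ ≡ 28 (mod 97) since 52·28 = 1456 ≡ 1, so λ ≡ 47·28 ≡ 55.
  x = λ² - 2 - 2 = 3025 - 4 ≡ 14; y = λ·(2 - 14) - 26 ≡ 90. → (14, 90)
3G: (14, 90) + (2, 26). λ = (26 - 90)/(2 - 14) ≡ 33/85 mod 97. 85⁻¹ ≡ 8 (mod 97), so λ ≡ 70.
  x = λ² - 14 - 2 = 4900 - 16 ≡ 34; y = λ·(14 - 34) - 90 ≡ 62. → (34, 62)
4G: (34, 62) + (2, 26). λ = (26 - 62)/(2 - 34) ≡ 61/65 mod 97. 65⁻¹ ≡ 3 (mod 97) since 65·3 = 195 ≡ 1, so λ ≡ 86.
  x = λ² - 34 - 2 = 7396 - 36 ≡ 85; y = λ·(34 - 85) - 62 ≡ 14. → (85, 14)
4G = (85, 14).
Next 2H:
Repeated addition: build up to 2H.
2H: tangent at (10, 69): λ = (3·10² + 35)/(2·69) ≡ 44/41. 41⁻¹ ≡ 71 (mod 97), so λ ≡ 44·71 ≡ 20.
  x = λ² - 10 - 10 = 400 - 20 ≡ 89; y = λ·(10 - 89) - 69 ≡ 0. → (89, 0)
2H = (89, 0).
Finally 4G + 2H:
(85, 14) + (89, 0). λ = (0 - 14)/(89 - 85) ≡ 83/4 mod 97. 4⁻¹ ≡ 73 (mod 97), so λ ≡ 45.
  x = λ² - 85 - 89 = 2025 - 174 ≡ 8; y = λ·(85 - 8) - 14 ≡ 56. → (8, 56)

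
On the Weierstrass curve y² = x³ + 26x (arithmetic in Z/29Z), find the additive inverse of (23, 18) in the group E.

-(23, 18) = (23, -18 mod 29) = (23, 11).

(23, 11)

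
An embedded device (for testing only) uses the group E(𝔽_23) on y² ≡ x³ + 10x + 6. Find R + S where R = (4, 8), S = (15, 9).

(8, 0)

(4, 8) + (15, 9). λ = (9 - 8)/(15 - 4) ≡ 1/11 mod 23. 11⁻¹ ≡ 21 (mod 23) since 11·21 = 231 ≡ 1, so λ ≡ 21.
  x = λ² - 4 - 15 = 441 - 19 ≡ 8; y = λ·(4 - 8) - 8 ≡ 0. → (8, 0)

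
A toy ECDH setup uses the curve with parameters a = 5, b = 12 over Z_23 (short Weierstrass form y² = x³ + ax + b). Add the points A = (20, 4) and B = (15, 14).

(15, 9)

(20, 4) + (15, 14). λ = (14 - 4)/(15 - 20) ≡ 10/18 mod 23. 18⁻¹ ≡ 9 (mod 23), so λ ≡ 21.
  x = λ² - 20 - 15 = 441 - 35 ≡ 15; y = λ·(20 - 15) - 4 ≡ 9. → (15, 9)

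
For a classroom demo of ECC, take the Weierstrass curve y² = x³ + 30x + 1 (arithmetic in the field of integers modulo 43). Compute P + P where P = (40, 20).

(23, 1)

tangent at (40, 20): λ = (3·40² + 30)/(2·20) ≡ 14/40. 40⁻¹ ≡ 14 (mod 43), so λ ≡ 14·14 ≡ 24.
  x = λ² - 40 - 40 = 576 - 80 ≡ 23; y = λ·(40 - 23) - 20 ≡ 1. → (23, 1)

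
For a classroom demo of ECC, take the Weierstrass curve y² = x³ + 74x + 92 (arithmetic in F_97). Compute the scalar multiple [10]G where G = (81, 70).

Repeated addition: build up to 10G.
2G: tangent at (81, 70): λ = (3·81² + 74)/(2·70) ≡ 66/43. 43⁻¹ ≡ 88 (mod 97), so λ ≡ 66·88 ≡ 85.
  x = λ² - 81 - 81 = 7225 - 162 ≡ 79; y = λ·(81 - 79) - 70 ≡ 3. → (79, 3)
3G: (79, 3) + (81, 70). λ = (70 - 3)/(81 - 79) ≡ 67/2 mod 97. 2⁻¹ ≡ 49 (mod 97) since 2·49 = 98 ≡ 1, so λ ≡ 82.
  x = λ² - 79 - 81 = 6724 - 160 ≡ 65; y = λ·(79 - 65) - 3 ≡ 78. → (65, 78)
4G: (65, 78) + (81, 70). λ = (70 - 78)/(81 - 65) ≡ 89/16 mod 97. 16⁻¹ ≡ 91 (mod 97), so λ ≡ 48.
  x = λ² - 65 - 81 = 2304 - 146 ≡ 24; y = λ·(65 - 24) - 78 ≡ 47. → (24, 47)
5G: (24, 47) + (81, 70). λ = (70 - 47)/(81 - 24) ≡ 23/57 mod 97. 57⁻¹ ≡ 80 (mod 97), so λ ≡ 94.
  x = λ² - 24 - 81 = 8836 - 105 ≡ 1; y = λ·(24 - 1) - 47 ≡ 78. → (1, 78)
6G: (1, 78) + (81, 70). λ = (70 - 78)/(81 - 1) ≡ 89/80 mod 97. 80⁻¹ ≡ 57 (mod 97), so λ ≡ 29.
  x = λ² - 1 - 81 = 841 - 82 ≡ 80; y = λ·(1 - 80) - 78 ≡ 56. → (80, 56)
7G: (80, 56) + (81, 70). λ = (70 - 56)/(81 - 80) ≡ 14/1 mod 97. 1⁻¹ ≡ 1 (mod 97), so λ ≡ 14.
  x = λ² - 80 - 81 = 196 - 161 ≡ 35; y = λ·(80 - 35) - 56 ≡ 89. → (35, 89)
8G: (35, 89) + (81, 70). λ = (70 - 89)/(81 - 35) ≡ 78/46 mod 97. 46⁻¹ ≡ 19 (mod 97), so λ ≡ 27.
  x = λ² - 35 - 81 = 729 - 116 ≡ 31; y = λ·(35 - 31) - 89 ≡ 19. → (31, 19)
9G: (31, 19) + (81, 70). λ = (70 - 19)/(81 - 31) ≡ 51/50 mod 97. 50⁻¹ ≡ 33 (mod 97), so λ ≡ 34.
  x = λ² - 31 - 81 = 1156 - 112 ≡ 74; y = λ·(31 - 74) - 19 ≡ 71. → (74, 71)
10G: (74, 71) + (81, 70). λ = (70 - 71)/(81 - 74) ≡ 96/7 mod 97. 7⁻¹ ≡ 14 (mod 97), so λ ≡ 83.
  x = λ² - 74 - 81 = 6889 - 155 ≡ 41; y = λ·(74 - 41) - 71 ≡ 49. → (41, 49)

(41, 49)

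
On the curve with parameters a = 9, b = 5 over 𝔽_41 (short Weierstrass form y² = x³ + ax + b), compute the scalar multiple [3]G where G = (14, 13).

(26, 12)

Repeated addition: build up to 3G.
2G: tangent at (14, 13): λ = (3·14² + 9)/(2·13) ≡ 23/26. 26⁻¹ ≡ 30 (mod 41) since 26·30 = 780 ≡ 1, so λ ≡ 23·30 ≡ 34.
  x = λ² - 14 - 14 = 1156 - 28 ≡ 21; y = λ·(14 - 21) - 13 ≡ 36. → (21, 36)
3G: (21, 36) + (14, 13). λ = (13 - 36)/(14 - 21) ≡ 18/34 mod 41. 34⁻¹ ≡ 35 (mod 41), so λ ≡ 15.
  x = λ² - 21 - 14 = 225 - 35 ≡ 26; y = λ·(21 - 26) - 36 ≡ 12. → (26, 12)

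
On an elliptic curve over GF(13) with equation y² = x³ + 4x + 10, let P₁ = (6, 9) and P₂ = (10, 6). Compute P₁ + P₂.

(0, 6)

(6, 9) + (10, 6). λ = (6 - 9)/(10 - 6) ≡ 10/4 mod 13. 4⁻¹ ≡ 10 (mod 13) since 4·10 = 40 ≡ 1, so λ ≡ 9.
  x = λ² - 6 - 10 = 81 - 16 ≡ 0; y = λ·(6 - 0) - 9 ≡ 6. → (0, 6)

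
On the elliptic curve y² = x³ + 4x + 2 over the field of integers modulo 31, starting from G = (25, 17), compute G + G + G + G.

Double-and-add on 4 = (100)₂. Start with G = (25, 17) for the leading 1-bit.
double: tangent at (25, 17): λ = (3·25² + 4)/(2·17) ≡ 19/3. 3⁻¹ ≡ 21 (mod 31) since 3·21 = 63 ≡ 1, so λ ≡ 19·21 ≡ 27.
  x = λ² - 25 - 25 = 729 - 50 ≡ 28; y = λ·(25 - 28) - 17 ≡ 26. → (28, 26)
double: tangent at (28, 26): λ = (3·28² + 4)/(2·26) ≡ 0/21. 21⁻¹ ≡ 3 (mod 31), so λ ≡ 0·3 ≡ 0.
  x = λ² - 28 - 28 = 0 - 56 ≡ 6; y = λ·(28 - 6) - 26 ≡ 5. → (6, 5)

(6, 5)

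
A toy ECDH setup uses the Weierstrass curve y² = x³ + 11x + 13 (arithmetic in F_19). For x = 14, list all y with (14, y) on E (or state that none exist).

x³ + 11x + 13 = 2911 ≡ 4 (mod 19).
Square roots of 4 mod 19: 2 and 17 (since 2² = 4 ≡ 4).

2, 17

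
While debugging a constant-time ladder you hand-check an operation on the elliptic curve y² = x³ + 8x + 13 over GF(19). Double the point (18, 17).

tangent at (18, 17): λ = (3·18² + 8)/(2·17) ≡ 11/15. 15⁻¹ ≡ 14 (mod 19), so λ ≡ 11·14 ≡ 2.
  x = λ² - 18 - 18 = 4 - 36 ≡ 6; y = λ·(18 - 6) - 17 ≡ 7. → (6, 7)

(6, 7)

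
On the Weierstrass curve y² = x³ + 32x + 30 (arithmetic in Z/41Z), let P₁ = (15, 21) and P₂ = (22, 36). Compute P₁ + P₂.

(15, 21) + (22, 36). λ = (36 - 21)/(22 - 15) ≡ 15/7 mod 41. 7⁻¹ ≡ 6 (mod 41) since 7·6 = 42 ≡ 1, so λ ≡ 8.
  x = λ² - 15 - 22 = 64 - 37 ≡ 27; y = λ·(15 - 27) - 21 ≡ 6. → (27, 6)

(27, 6)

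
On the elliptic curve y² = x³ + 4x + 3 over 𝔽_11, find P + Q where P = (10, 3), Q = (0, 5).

(5, 7)

(10, 3) + (0, 5). λ = (5 - 3)/(0 - 10) ≡ 2/1 mod 11. 1⁻¹ ≡ 1 (mod 11), so λ ≡ 2.
  x = λ² - 10 - 0 = 4 - 10 ≡ 5; y = λ·(10 - 5) - 3 ≡ 7. → (5, 7)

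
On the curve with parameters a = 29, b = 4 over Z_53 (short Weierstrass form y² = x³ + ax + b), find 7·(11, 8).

Write P = (11, 8).
Double-and-add on 7 = (111)₂. Start with P = (11, 8) for the leading 1-bit.
double: tangent at (11, 8): λ = (3·11² + 29)/(2·8) ≡ 21/16. 16⁻¹ ≡ 10 (mod 53) since 16·10 = 160 ≡ 1, so λ ≡ 21·10 ≡ 51.
  x = λ² - 11 - 11 = 2601 - 22 ≡ 35; y = λ·(11 - 35) - 8 ≡ 40. → (35, 40)
add P: (35, 40) + (11, 8). λ = (8 - 40)/(11 - 35) ≡ 21/29 mod 53. 29⁻¹ ≡ 11 (mod 53), so λ ≡ 19.
  x = λ² - 35 - 11 = 361 - 46 ≡ 50; y = λ·(35 - 50) - 40 ≡ 46. → (50, 46)
double: tangent at (50, 46): λ = (3·50² + 29)/(2·46) ≡ 3/39. 39⁻¹ ≡ 34 (mod 53), so λ ≡ 3·34 ≡ 49.
  x = λ² - 50 - 50 = 2401 - 100 ≡ 22; y = λ·(50 - 22) - 46 ≡ 1. → (22, 1)
add P: (22, 1) + (11, 8). λ = (8 - 1)/(11 - 22) ≡ 7/42 mod 53. 42⁻¹ ≡ 24 (mod 53), so λ ≡ 9.
  x = λ² - 22 - 11 = 81 - 33 ≡ 48; y = λ·(22 - 48) - 1 ≡ 30. → (48, 30)

(48, 30)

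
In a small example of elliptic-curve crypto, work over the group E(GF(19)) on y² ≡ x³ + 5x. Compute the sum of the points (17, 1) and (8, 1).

(17, 1) + (8, 1). λ = (1 - 1)/(8 - 17) ≡ 0/10 mod 19. 10⁻¹ ≡ 2 (mod 19), so λ ≡ 0.
  x = λ² - 17 - 8 = 0 - 25 ≡ 13; y = λ·(17 - 13) - 1 ≡ 18. → (13, 18)

(13, 18)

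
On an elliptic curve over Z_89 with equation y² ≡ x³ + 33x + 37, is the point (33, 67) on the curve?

yes

y² = 67² ≡ 39; x³ + 33x + 37 = 37063 ≡ 39 (mod 89). 39 = 39.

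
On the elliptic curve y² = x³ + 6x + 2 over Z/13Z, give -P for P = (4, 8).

-(4, 8) = (4, -8 mod 13) = (4, 5).

(4, 5)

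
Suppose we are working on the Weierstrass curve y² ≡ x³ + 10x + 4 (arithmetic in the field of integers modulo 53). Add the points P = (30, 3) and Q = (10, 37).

(9, 9)

(30, 3) + (10, 37). λ = (37 - 3)/(10 - 30) ≡ 34/33 mod 53. 33⁻¹ ≡ 45 (mod 53), so λ ≡ 46.
  x = λ² - 30 - 10 = 2116 - 40 ≡ 9; y = λ·(30 - 9) - 3 ≡ 9. → (9, 9)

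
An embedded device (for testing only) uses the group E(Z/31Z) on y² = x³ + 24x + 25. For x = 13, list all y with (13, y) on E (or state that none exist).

none

x³ + 24x + 25 = 2534 ≡ 23 (mod 31).
23 is a non-residue mod 31; no y exists.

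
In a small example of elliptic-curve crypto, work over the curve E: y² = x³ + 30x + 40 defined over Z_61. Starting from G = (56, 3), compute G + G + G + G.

Double-and-add on 4 = (100)₂. Start with G = (56, 3) for the leading 1-bit.
double: tangent at (56, 3): λ = (3·56² + 30)/(2·3) ≡ 44/6. 6⁻¹ ≡ 51 (mod 61), so λ ≡ 44·51 ≡ 48.
  x = λ² - 56 - 56 = 2304 - 112 ≡ 57; y = λ·(56 - 57) - 3 ≡ 10. → (57, 10)
double: tangent at (57, 10): λ = (3·57² + 30)/(2·10) ≡ 17/20. 20⁻¹ ≡ 58 (mod 61), so λ ≡ 17·58 ≡ 10.
  x = λ² - 57 - 57 = 100 - 114 ≡ 47; y = λ·(57 - 47) - 10 ≡ 29. → (47, 29)

(47, 29)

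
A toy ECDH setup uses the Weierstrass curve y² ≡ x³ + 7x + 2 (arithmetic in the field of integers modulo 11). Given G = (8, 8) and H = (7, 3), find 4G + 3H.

(10, 7)

First 4G:
Repeated addition: build up to 4G.
2G: tangent at (8, 8): λ = (3·8² + 7)/(2·8) ≡ 1/5. 5⁻¹ ≡ 9 (mod 11) since 5·9 = 45 ≡ 1, so λ ≡ 1·9 ≡ 9.
  x = λ² - 8 - 8 = 81 - 16 ≡ 10; y = λ·(8 - 10) - 8 ≡ 7. → (10, 7)
3G: (10, 7) + (8, 8). λ = (8 - 7)/(8 - 10) ≡ 1/9 mod 11. 9⁻¹ ≡ 5 (mod 11) since 9·5 = 45 ≡ 1, so λ ≡ 5.
  x = λ² - 10 - 8 = 25 - 18 ≡ 7; y = λ·(10 - 7) - 7 ≡ 8. → (7, 8)
4G: (7, 8) + (8, 8). λ = (8 - 8)/(8 - 7) ≡ 0/1 mod 11. 1⁻¹ ≡ 1 (mod 11) since 1·1 = 1 ≡ 1, so λ ≡ 0.
  x = λ² - 7 - 8 = 0 - 15 ≡ 7; y = λ·(7 - 7) - 8 ≡ 3. → (7, 3)
4G = (7, 3).
Next 3H:
Repeated addition: build up to 3H.
2H: tangent at (7, 3): λ = (3·7² + 7)/(2·3) ≡ 0/6. 6⁻¹ ≡ 2 (mod 11) since 6·2 = 12 ≡ 1, so λ ≡ 0·2 ≡ 0.
  x = λ² - 7 - 7 = 0 - 14 ≡ 8; y = λ·(7 - 8) - 3 ≡ 8. → (8, 8)
3H: (8, 8) + (7, 3). λ = (3 - 8)/(7 - 8) ≡ 6/10 mod 11. 10⁻¹ ≡ 10 (mod 11), so λ ≡ 5.
  x = λ² - 8 - 7 = 25 - 15 ≡ 10; y = λ·(8 - 10) - 8 ≡ 4. → (10, 4)
3H = (10, 4).
Finally 4G + 3H:
(7, 3) + (10, 4). λ = (4 - 3)/(10 - 7) ≡ 1/3 mod 11. 3⁻¹ ≡ 4 (mod 11), so λ ≡ 4.
  x = λ² - 7 - 10 = 16 - 17 ≡ 10; y = λ·(7 - 10) - 3 ≡ 7. → (10, 7)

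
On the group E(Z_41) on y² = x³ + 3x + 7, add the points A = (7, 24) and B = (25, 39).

(4, 40)

(7, 24) + (25, 39). λ = (39 - 24)/(25 - 7) ≡ 15/18 mod 41. 18⁻¹ ≡ 16 (mod 41) since 18·16 = 288 ≡ 1, so λ ≡ 35.
  x = λ² - 7 - 25 = 1225 - 32 ≡ 4; y = λ·(7 - 4) - 24 ≡ 40. → (4, 40)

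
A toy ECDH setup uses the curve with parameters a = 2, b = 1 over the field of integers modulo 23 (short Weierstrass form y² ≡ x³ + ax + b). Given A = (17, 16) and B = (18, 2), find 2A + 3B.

(4, 21)

First 2A:
Repeated addition: build up to 2A.
2A: tangent at (17, 16): λ = (3·17² + 2)/(2·16) ≡ 18/9. 9⁻¹ ≡ 18 (mod 23), so λ ≡ 18·18 ≡ 2.
  x = λ² - 17 - 17 = 4 - 34 ≡ 16; y = λ·(17 - 16) - 16 ≡ 9. → (16, 9)
2A = (16, 9).
Next 3B:
Repeated addition: build up to 3B.
2B: tangent at (18, 2): λ = (3·18² + 2)/(2·2) ≡ 8/4. 4⁻¹ ≡ 6 (mod 23) since 4·6 = 24 ≡ 1, so λ ≡ 8·6 ≡ 2.
  x = λ² - 18 - 18 = 4 - 36 ≡ 14; y = λ·(18 - 14) - 2 ≡ 6. → (14, 6)
3B: (14, 6) + (18, 2). λ = (2 - 6)/(18 - 14) ≡ 19/4 mod 23. 4⁻¹ ≡ 6 (mod 23) since 4·6 = 24 ≡ 1, so λ ≡ 22.
  x = λ² - 14 - 18 = 484 - 32 ≡ 15; y = λ·(14 - 15) - 6 ≡ 18. → (15, 18)
3B = (15, 18).
Finally 2A + 3B:
(16, 9) + (15, 18). λ = (18 - 9)/(15 - 16) ≡ 9/22 mod 23. 22⁻¹ ≡ 22 (mod 23), so λ ≡ 14.
  x = λ² - 16 - 15 = 196 - 31 ≡ 4; y = λ·(16 - 4) - 9 ≡ 21. → (4, 21)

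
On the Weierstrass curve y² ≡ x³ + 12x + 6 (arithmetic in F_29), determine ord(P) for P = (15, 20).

5

2P: tangent at (15, 20): λ = (3·15² + 12)/(2·20) ≡ 20/11. 11⁻¹ ≡ 8 (mod 29), so λ ≡ 20·8 ≡ 15.
  x = λ² - 15 - 15 = 225 - 30 ≡ 21; y = λ·(15 - 21) - 20 ≡ 6. → (21, 6)
3P: (21, 6) + (15, 20). λ = (20 - 6)/(15 - 21) ≡ 14/23 mod 29. 23⁻¹ ≡ 24 (mod 29), so λ ≡ 17.
  x = λ² - 21 - 15 = 289 - 36 ≡ 21; y = λ·(21 - 21) - 6 ≡ 23. → (21, 23)
4P: (21, 23) + (15, 20). λ = (20 - 23)/(15 - 21) ≡ 26/23 mod 29. 23⁻¹ ≡ 24 (mod 29), so λ ≡ 15.
  x = λ² - 21 - 15 = 225 - 36 ≡ 15; y = λ·(21 - 15) - 23 ≡ 9. → (15, 9)
5P: (15, 9) + (15, 20): same x and y₁ ≡ -y₂, so the sum is ∞.
5P = ∞, so the order is 5.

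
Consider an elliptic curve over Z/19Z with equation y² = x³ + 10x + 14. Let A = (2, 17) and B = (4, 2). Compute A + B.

(2, 17) + (4, 2). λ = (2 - 17)/(4 - 2) ≡ 4/2 mod 19. 2⁻¹ ≡ 10 (mod 19), so λ ≡ 2.
  x = λ² - 2 - 4 = 4 - 6 ≡ 17; y = λ·(2 - 17) - 17 ≡ 10. → (17, 10)

(17, 10)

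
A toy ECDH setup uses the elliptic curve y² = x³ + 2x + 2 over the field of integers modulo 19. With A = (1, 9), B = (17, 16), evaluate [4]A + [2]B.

First 4A:
Double-and-add on 4 = (100)₂. Start with A = (1, 9) for the leading 1-bit.
double: tangent at (1, 9): λ = (3·1² + 2)/(2·9) ≡ 5/18. 18⁻¹ ≡ 18 (mod 19) since 18·18 = 324 ≡ 1, so λ ≡ 5·18 ≡ 14.
  x = λ² - 1 - 1 = 196 - 2 ≡ 4; y = λ·(1 - 4) - 9 ≡ 6. → (4, 6)
double: tangent at (4, 6): λ = (3·4² + 2)/(2·6) ≡ 12/12. 12⁻¹ ≡ 8 (mod 19), so λ ≡ 12·8 ≡ 1.
  x = λ² - 4 - 4 = 1 - 8 ≡ 12; y = λ·(4 - 12) - 6 ≡ 5. → (12, 5)
4A = (12, 5).
Next 2B:
Repeated addition: build up to 2B.
2B: tangent at (17, 16): λ = (3·17² + 2)/(2·16) ≡ 14/13. 13⁻¹ ≡ 3 (mod 19) since 13·3 = 39 ≡ 1, so λ ≡ 14·3 ≡ 4.
  x = λ² - 17 - 17 = 16 - 34 ≡ 1; y = λ·(17 - 1) - 16 ≡ 10. → (1, 10)
2B = (1, 10).
Finally 4A + 2B:
(12, 5) + (1, 10). λ = (10 - 5)/(1 - 12) ≡ 5/8 mod 19. 8⁻¹ ≡ 12 (mod 19) since 8·12 = 96 ≡ 1, so λ ≡ 3.
  x = λ² - 12 - 1 = 9 - 13 ≡ 15; y = λ·(12 - 15) - 5 ≡ 5. → (15, 5)

(15, 5)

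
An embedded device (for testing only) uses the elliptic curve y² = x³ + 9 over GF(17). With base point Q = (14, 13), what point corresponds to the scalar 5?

(5, 10)

Repeated addition: build up to 5Q.
2Q: tangent at (14, 13): λ = (3·14² + 0)/(2·13) ≡ 10/9. 9⁻¹ ≡ 2 (mod 17) since 9·2 = 18 ≡ 1, so λ ≡ 10·2 ≡ 3.
  x = λ² - 14 - 14 = 9 - 28 ≡ 15; y = λ·(14 - 15) - 13 ≡ 1. → (15, 1)
3Q: (15, 1) + (14, 13). λ = (13 - 1)/(14 - 15) ≡ 12/16 mod 17. 16⁻¹ ≡ 16 (mod 17) since 16·16 = 256 ≡ 1, so λ ≡ 5.
  x = λ² - 15 - 14 = 25 - 29 ≡ 13; y = λ·(15 - 13) - 1 ≡ 9. → (13, 9)
4Q: (13, 9) + (14, 13). λ = (13 - 9)/(14 - 13) ≡ 4/1 mod 17. 1⁻¹ ≡ 1 (mod 17), so λ ≡ 4.
  x = λ² - 13 - 14 = 16 - 27 ≡ 6; y = λ·(13 - 6) - 9 ≡ 2. → (6, 2)
5Q: (6, 2) + (14, 13). λ = (13 - 2)/(14 - 6) ≡ 11/8 mod 17. 8⁻¹ ≡ 15 (mod 17), so λ ≡ 12.
  x = λ² - 6 - 14 = 144 - 20 ≡ 5; y = λ·(6 - 5) - 2 ≡ 10. → (5, 10)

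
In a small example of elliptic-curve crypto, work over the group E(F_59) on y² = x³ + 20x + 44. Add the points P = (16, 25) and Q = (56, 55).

(6, 12)

(16, 25) + (56, 55). λ = (55 - 25)/(56 - 16) ≡ 30/40 mod 59. 40⁻¹ ≡ 31 (mod 59) since 40·31 = 1240 ≡ 1, so λ ≡ 45.
  x = λ² - 16 - 56 = 2025 - 72 ≡ 6; y = λ·(16 - 6) - 25 ≡ 12. → (6, 12)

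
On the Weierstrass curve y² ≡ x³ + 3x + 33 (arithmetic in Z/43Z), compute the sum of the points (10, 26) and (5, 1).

(10, 26) + (5, 1). λ = (1 - 26)/(5 - 10) ≡ 18/38 mod 43. 38⁻¹ ≡ 17 (mod 43), so λ ≡ 5.
  x = λ² - 10 - 5 = 25 - 15 ≡ 10; y = λ·(10 - 10) - 26 ≡ 17. → (10, 17)

(10, 17)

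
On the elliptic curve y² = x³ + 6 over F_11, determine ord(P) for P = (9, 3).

12

2P: tangent at (9, 3): λ = (3·9² + 0)/(2·3) ≡ 1/6. 6⁻¹ ≡ 2 (mod 11) since 6·2 = 12 ≡ 1, so λ ≡ 1·2 ≡ 2.
  x = λ² - 9 - 9 = 4 - 18 ≡ 8; y = λ·(9 - 8) - 3 ≡ 10. → (8, 10)
3P: (8, 10) + (9, 3). λ = (3 - 10)/(9 - 8) ≡ 4/1 mod 11. 1⁻¹ ≡ 1 (mod 11) since 1·1 = 1 ≡ 1, so λ ≡ 4.
  x = λ² - 8 - 9 = 16 - 17 ≡ 10; y = λ·(8 - 10) - 10 ≡ 4. → (10, 4)
4P: (10, 4) + (9, 3). λ = (3 - 4)/(9 - 10) ≡ 10/10 mod 11. 10⁻¹ ≡ 10 (mod 11), so λ ≡ 1.
  x = λ² - 10 - 9 = 1 - 19 ≡ 4; y = λ·(10 - 4) - 4 ≡ 2. → (4, 2)
5P: (4, 2) + (9, 3). λ = (3 - 2)/(9 - 4) ≡ 1/5 mod 11. 5⁻¹ ≡ 9 (mod 11), so λ ≡ 9.
  x = λ² - 4 - 9 = 81 - 13 ≡ 2; y = λ·(4 - 2) - 2 ≡ 5. → (2, 5)
6P: (2, 5) + (9, 3). λ = (3 - 5)/(9 - 2) ≡ 9/7 mod 11. 7⁻¹ ≡ 8 (mod 11) since 7·8 = 56 ≡ 1, so λ ≡ 6.
  x = λ² - 2 - 9 = 36 - 11 ≡ 3; y = λ·(2 - 3) - 5 ≡ 0. → (3, 0)
7P: (3, 0) + (9, 3). λ = (3 - 0)/(9 - 3) ≡ 3/6 mod 11. 6⁻¹ ≡ 2 (mod 11), so λ ≡ 6.
  x = λ² - 3 - 9 = 36 - 12 ≡ 2; y = λ·(3 - 2) - 0 ≡ 6. → (2, 6)
8P: (2, 6) + (9, 3). λ = (3 - 6)/(9 - 2) ≡ 8/7 mod 11. 7⁻¹ ≡ 8 (mod 11), so λ ≡ 9.
  x = λ² - 2 - 9 = 81 - 11 ≡ 4; y = λ·(2 - 4) - 6 ≡ 9. → (4, 9)
9P: (4, 9) + (9, 3). λ = (3 - 9)/(9 - 4) ≡ 5/5 mod 11. 5⁻¹ ≡ 9 (mod 11), so λ ≡ 1.
  x = λ² - 4 - 9 = 1 - 13 ≡ 10; y = λ·(4 - 10) - 9 ≡ 7. → (10, 7)
10P: (10, 7) + (9, 3). λ = (3 - 7)/(9 - 10) ≡ 7/10 mod 11. 10⁻¹ ≡ 10 (mod 11) since 10·10 = 100 ≡ 1, so λ ≡ 4.
  x = λ² - 10 - 9 = 16 - 19 ≡ 8; y = λ·(10 - 8) - 7 ≡ 1. → (8, 1)
11P: (8, 1) + (9, 3). λ = (3 - 1)/(9 - 8) ≡ 2/1 mod 11. 1⁻¹ ≡ 1 (mod 11) since 1·1 = 1 ≡ 1, so λ ≡ 2.
  x = λ² - 8 - 9 = 4 - 17 ≡ 9; y = λ·(8 - 9) - 1 ≡ 8. → (9, 8)
12P: (9, 8) + (9, 3): same x and y₁ ≡ -y₂, so the sum is ∞.
12P = ∞, so the order is 12.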